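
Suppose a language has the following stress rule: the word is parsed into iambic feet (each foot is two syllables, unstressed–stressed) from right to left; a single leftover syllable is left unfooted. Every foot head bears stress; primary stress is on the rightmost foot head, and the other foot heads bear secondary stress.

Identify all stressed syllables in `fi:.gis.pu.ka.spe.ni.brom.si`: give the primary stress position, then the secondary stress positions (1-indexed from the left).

Parse right to left into iambic (σˈσ) feet: (fi:.ˈgis) (pu.ˈka) (spe.ˈni) (brom.ˈsi).
Foot heads (stressed positions): 2, 4, 6, 8.
End Rule Rightmost: primary stress on the rightmost head = syllable 8.
Secondary stress on 2, 4, 6: fi:.ˌgis.pu.ˌka.spe.ˌni.brom.ˈsi.

primary 8, secondary 2, 4, 6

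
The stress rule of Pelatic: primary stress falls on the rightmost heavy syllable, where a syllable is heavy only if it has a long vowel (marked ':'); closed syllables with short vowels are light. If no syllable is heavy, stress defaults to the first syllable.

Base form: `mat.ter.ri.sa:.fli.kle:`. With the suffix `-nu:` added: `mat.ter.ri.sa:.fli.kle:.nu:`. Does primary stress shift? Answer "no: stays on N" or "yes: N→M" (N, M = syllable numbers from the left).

yes: 6→7

Base `mat.ter.ri.sa:.fli.kle:` (6 syllables):
  Weights: 1 mat L, 2 ter L, 3 ri L, 4 sa: H, 5 fli L, 6 kle: H.
  Heavy syllables in the domain: 4, 6. The rightmost is syllable 6 (kle:).
  → primary stress on syllable 6.
Suffixed `mat.ter.ri.sa:.fli.kle:.nu:` (7 syllables):
  Weights: 1 mat L, 2 ter L, 3 ri L, 4 sa: H, 5 fli L, 6 kle: H, 7 nu: H.
  Heavy syllables in the domain: 4, 6, 7. The rightmost is syllable 7 (nu:).
  → primary stress on syllable 7.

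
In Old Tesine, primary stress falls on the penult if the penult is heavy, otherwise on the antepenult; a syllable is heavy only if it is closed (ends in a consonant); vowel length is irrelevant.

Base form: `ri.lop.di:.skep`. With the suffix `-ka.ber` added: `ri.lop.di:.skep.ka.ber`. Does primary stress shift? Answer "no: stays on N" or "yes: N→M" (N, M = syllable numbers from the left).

yes: 2→4

Base `ri.lop.di:.skep` (4 syllables):
  Weights: 2 lop H, 3 di: L, 4 skep H.
  The penult (syllable 3, di:) is light, so stress falls on the antepenult (syllable 2, lop).
  → primary stress on syllable 2.
Suffixed `ri.lop.di:.skep.ka.ber` (6 syllables):
  Weights: 4 skep H, 5 ka L, 6 ber H.
  The penult (syllable 5, ka) is light, so stress falls on the antepenult (syllable 4, skep).
  → primary stress on syllable 4.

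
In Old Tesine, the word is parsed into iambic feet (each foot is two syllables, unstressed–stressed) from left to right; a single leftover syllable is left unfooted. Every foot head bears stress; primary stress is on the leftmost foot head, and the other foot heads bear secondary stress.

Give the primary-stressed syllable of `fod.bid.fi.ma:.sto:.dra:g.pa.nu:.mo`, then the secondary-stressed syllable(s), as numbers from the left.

primary 2, secondary 4, 6, 8

Parse left to right into iambic (σˈσ) feet: (fod.ˈbid) (fi.ˈma:) (sto:.ˈdra:g) (pa.ˈnu:) mo. Syllable 9 is left unfooted.
Foot heads (stressed positions): 2, 4, 6, 8.
End Rule Leftmost: primary stress on the leftmost head = syllable 2.
Secondary stress on 4, 6, 8: fod.ˈbid.fi.ˌma:.sto:.ˌdra:g.pa.ˌnu:.mo.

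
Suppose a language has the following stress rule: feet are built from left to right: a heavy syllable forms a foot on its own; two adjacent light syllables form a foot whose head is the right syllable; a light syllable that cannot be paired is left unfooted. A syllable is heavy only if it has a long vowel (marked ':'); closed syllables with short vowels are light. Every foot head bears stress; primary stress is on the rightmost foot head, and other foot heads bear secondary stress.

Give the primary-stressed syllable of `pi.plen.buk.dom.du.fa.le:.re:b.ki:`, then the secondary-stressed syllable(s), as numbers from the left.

primary 9, secondary 2, 4, 6, 7, 8

Weights: 1 pi L, 2 plen L, 3 buk L, 4 dom L, 5 du L, 6 fa L, 7 le: H, 8 re:b H, 9 ki: H.
Parse left to right (heavy = foot alone; LL = one foot; stranded L unfooted): (pi.ˈplen) (buk.ˈdom) (du.ˈfa) (ˈle:) (ˈre:b) (ˈki:).
Foot heads: 2, 4, 6, 7, 8, 9.
Primary stress on the rightmost head = syllable 9.
Secondary stress on 2, 4, 6, 7, 8: pi.ˌplen.buk.ˌdom.du.ˌfa.ˌle:.ˌre:b.ˈki:.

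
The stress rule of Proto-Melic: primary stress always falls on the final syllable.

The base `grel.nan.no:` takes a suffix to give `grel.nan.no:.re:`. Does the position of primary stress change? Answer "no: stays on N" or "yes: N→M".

yes: 3→4

Base `grel.nan.no:` (3 syllables):
  The word has 3 syllables; the final syllable is syllable 3 (no:).
  → primary stress on syllable 3.
Suffixed `grel.nan.no:.re:` (4 syllables):
  The word has 4 syllables; the final syllable is syllable 4 (re:).
  → primary stress on syllable 4.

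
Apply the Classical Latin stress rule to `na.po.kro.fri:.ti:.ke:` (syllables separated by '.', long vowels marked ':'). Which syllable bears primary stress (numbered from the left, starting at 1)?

5

Classical Latin: stress the penult if heavy (long vowel or closed), else the antepenult.
Weights: 4 fri: H, 5 ti: H, 6 ke: H.
The penult (syllable 5, ti:) is heavy, so it takes stress.
Stress on syllable 5: na.po.kro.fri:.ˈti:.ke:.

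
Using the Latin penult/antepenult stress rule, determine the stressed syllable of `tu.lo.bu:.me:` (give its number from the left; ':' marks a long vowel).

Classical Latin: stress the penult if heavy (long vowel or closed), else the antepenult.
Weights: 2 lo L, 3 bu: H, 4 me: H.
The penult (syllable 3, bu:) is heavy, so it takes stress.
Stress on syllable 3: tu.lo.ˈbu:.me:.

3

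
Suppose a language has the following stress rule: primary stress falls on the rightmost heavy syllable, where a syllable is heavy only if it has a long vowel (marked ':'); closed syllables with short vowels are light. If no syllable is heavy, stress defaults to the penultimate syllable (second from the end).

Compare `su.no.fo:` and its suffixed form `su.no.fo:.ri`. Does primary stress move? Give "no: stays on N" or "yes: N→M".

Base `su.no.fo:` (3 syllables):
  Weights: 1 su L, 2 no L, 3 fo: H.
  Heavy syllables in the domain: 3. The rightmost is syllable 3 (fo:).
  → primary stress on syllable 3.
Suffixed `su.no.fo:.ri` (4 syllables):
  Weights: 1 su L, 2 no L, 3 fo: H, 4 ri L.
  Heavy syllables in the domain: 3. The rightmost is syllable 3 (fo:).
  → primary stress on syllable 3.

no: stays on 3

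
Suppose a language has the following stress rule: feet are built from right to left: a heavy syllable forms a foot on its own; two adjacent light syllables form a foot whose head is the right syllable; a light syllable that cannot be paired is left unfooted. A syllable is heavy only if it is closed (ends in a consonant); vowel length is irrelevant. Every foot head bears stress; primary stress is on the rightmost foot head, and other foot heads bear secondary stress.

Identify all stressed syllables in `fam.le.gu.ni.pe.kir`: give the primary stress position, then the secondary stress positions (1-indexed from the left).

primary 6, secondary 1, 3, 5

Weights: 1 fam H, 2 le L, 3 gu L, 4 ni L, 5 pe L, 6 kir H.
Parse right to left (heavy = foot alone; LL = one foot; stranded L unfooted): (ˈfam) (le.ˈgu) (ni.ˈpe) (ˈkir).
Foot heads: 1, 3, 5, 6.
Primary stress on the rightmost head = syllable 6.
Secondary stress on 1, 3, 5: ˌfam.le.ˌgu.ni.ˌpe.ˈkir.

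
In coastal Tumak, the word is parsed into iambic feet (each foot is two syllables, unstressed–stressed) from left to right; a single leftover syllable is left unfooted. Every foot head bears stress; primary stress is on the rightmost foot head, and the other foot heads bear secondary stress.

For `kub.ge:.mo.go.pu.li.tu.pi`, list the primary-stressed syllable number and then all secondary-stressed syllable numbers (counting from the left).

Parse left to right into iambic (σˈσ) feet: (kub.ˈge:) (mo.ˈgo) (pu.ˈli) (tu.ˈpi).
Foot heads (stressed positions): 2, 4, 6, 8.
End Rule Rightmost: primary stress on the rightmost head = syllable 8.
Secondary stress on 2, 4, 6: kub.ˌge:.mo.ˌgo.pu.ˌli.tu.ˈpi.

primary 8, secondary 2, 4, 6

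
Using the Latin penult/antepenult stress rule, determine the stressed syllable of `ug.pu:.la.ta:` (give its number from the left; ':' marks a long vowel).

2

Classical Latin: stress the penult if heavy (long vowel or closed), else the antepenult.
Weights: 2 pu: H, 3 la L, 4 ta: H.
The penult (syllable 3, la) is light, so stress falls on the antepenult (syllable 2, pu:).
Stress on syllable 2: ug.ˈpu:.la.ta:.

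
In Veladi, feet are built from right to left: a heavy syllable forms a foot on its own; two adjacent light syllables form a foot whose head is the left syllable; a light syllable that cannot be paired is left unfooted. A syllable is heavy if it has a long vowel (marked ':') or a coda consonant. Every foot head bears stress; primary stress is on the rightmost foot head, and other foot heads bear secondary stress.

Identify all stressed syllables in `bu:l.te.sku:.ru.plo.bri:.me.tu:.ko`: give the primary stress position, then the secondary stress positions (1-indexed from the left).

Weights: 1 bu:l H, 2 te L, 3 sku: H, 4 ru L, 5 plo L, 6 bri: H, 7 me L, 8 tu: H, 9 ko L.
Parse right to left (heavy = foot alone; LL = one foot; stranded L unfooted): (ˈbu:l) te (ˈsku:) (ˈru.plo) (ˈbri:) me (ˈtu:) ko.
Foot heads: 1, 3, 4, 6, 8.
Primary stress on the rightmost head = syllable 8.
Secondary stress on 1, 3, 4, 6: ˌbu:l.te.ˌsku:.ˌru.plo.ˌbri:.me.ˈtu:.ko.

primary 8, secondary 1, 3, 4, 6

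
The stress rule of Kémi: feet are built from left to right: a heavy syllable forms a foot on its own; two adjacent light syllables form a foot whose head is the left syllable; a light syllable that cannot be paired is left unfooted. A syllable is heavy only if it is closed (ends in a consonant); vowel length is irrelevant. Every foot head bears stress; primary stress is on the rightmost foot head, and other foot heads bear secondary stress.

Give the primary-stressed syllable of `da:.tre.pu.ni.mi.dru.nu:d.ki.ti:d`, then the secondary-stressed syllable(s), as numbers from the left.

primary 9, secondary 1, 3, 5, 7

Weights: 1 da: L, 2 tre L, 3 pu L, 4 ni L, 5 mi L, 6 dru L, 7 nu:d H, 8 ki L, 9 ti:d H.
Parse left to right (heavy = foot alone; LL = one foot; stranded L unfooted): (ˈda:.tre) (ˈpu.ni) (ˈmi.dru) (ˈnu:d) ki (ˈti:d).
Foot heads: 1, 3, 5, 7, 9.
Primary stress on the rightmost head = syllable 9.
Secondary stress on 1, 3, 5, 7: ˌda:.tre.ˌpu.ni.ˌmi.dru.ˌnu:d.ki.ˈti:d.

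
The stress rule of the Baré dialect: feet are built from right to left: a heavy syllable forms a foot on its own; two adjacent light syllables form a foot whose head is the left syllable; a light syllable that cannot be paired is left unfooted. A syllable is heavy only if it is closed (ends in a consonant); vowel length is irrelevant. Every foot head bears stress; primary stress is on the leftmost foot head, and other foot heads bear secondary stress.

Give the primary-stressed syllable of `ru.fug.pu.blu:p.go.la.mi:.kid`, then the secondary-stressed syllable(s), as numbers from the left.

Weights: 1 ru L, 2 fug H, 3 pu L, 4 blu:p H, 5 go L, 6 la L, 7 mi: L, 8 kid H.
Parse right to left (heavy = foot alone; LL = one foot; stranded L unfooted): ru (ˈfug) pu (ˈblu:p) go (ˈla.mi:) (ˈkid).
Foot heads: 2, 4, 6, 8.
Primary stress on the leftmost head = syllable 2.
Secondary stress on 4, 6, 8: ru.ˈfug.pu.ˌblu:p.go.ˌla.mi:.ˌkid.

primary 2, secondary 4, 6, 8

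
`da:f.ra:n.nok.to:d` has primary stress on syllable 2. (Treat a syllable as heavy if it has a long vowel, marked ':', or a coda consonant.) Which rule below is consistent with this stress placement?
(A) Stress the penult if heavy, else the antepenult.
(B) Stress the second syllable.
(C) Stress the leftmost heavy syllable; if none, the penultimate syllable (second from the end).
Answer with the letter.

Rule A → syllable 3 (observed: 2).
Rule B → syllable 2 ✓.
Rule C → syllable 1 (observed: 2).

B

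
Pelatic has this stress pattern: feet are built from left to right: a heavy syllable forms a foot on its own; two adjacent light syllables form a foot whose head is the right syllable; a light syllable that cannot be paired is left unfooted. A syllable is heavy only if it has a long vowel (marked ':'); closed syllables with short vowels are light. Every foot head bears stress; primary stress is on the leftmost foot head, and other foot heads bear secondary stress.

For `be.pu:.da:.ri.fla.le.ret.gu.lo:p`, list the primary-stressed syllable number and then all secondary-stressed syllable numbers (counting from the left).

primary 2, secondary 3, 5, 7, 9

Weights: 1 be L, 2 pu: H, 3 da: H, 4 ri L, 5 fla L, 6 le L, 7 ret L, 8 gu L, 9 lo:p H.
Parse left to right (heavy = foot alone; LL = one foot; stranded L unfooted): be (ˈpu:) (ˈda:) (ri.ˈfla) (le.ˈret) gu (ˈlo:p).
Foot heads: 2, 3, 5, 7, 9.
Primary stress on the leftmost head = syllable 2.
Secondary stress on 3, 5, 7, 9: be.ˈpu:.ˌda:.ri.ˌfla.le.ˌret.gu.ˌlo:p.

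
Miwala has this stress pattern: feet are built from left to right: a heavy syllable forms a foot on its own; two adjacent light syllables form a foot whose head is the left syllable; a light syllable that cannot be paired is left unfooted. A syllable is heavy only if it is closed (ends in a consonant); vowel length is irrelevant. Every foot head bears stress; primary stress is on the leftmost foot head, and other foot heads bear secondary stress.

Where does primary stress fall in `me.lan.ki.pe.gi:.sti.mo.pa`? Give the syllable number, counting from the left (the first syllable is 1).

Weights: 1 me L, 2 lan H, 3 ki L, 4 pe L, 5 gi: L, 6 sti L, 7 mo L, 8 pa L.
Parse left to right (heavy = foot alone; LL = one foot; stranded L unfooted): me (ˈlan) (ˈki.pe) (ˈgi:.sti) (ˈmo.pa).
Foot heads: 2, 3, 5, 7.
Primary stress on the leftmost head = syllable 2.
Primary stress: syllable 2 → me.ˈlan.ki.pe.gi:.sti.mo.pa.

2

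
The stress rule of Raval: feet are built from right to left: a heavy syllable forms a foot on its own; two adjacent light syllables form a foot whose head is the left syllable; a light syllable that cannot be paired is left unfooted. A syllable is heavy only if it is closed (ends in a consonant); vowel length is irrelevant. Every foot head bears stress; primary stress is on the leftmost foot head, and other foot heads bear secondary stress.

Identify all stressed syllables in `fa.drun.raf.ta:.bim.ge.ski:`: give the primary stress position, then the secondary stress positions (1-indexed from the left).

primary 2, secondary 3, 5, 6

Weights: 1 fa L, 2 drun H, 3 raf H, 4 ta: L, 5 bim H, 6 ge L, 7 ski: L.
Parse right to left (heavy = foot alone; LL = one foot; stranded L unfooted): fa (ˈdrun) (ˈraf) ta: (ˈbim) (ˈge.ski:).
Foot heads: 2, 3, 5, 6.
Primary stress on the leftmost head = syllable 2.
Secondary stress on 3, 5, 6: fa.ˈdrun.ˌraf.ta:.ˌbim.ˌge.ski:.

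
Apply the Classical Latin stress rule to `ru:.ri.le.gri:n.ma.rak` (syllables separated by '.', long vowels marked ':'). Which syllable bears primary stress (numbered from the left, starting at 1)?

Classical Latin: stress the penult if heavy (long vowel or closed), else the antepenult.
Weights: 4 gri:n H, 5 ma L, 6 rak H.
The penult (syllable 5, ma) is light, so stress falls on the antepenult (syllable 4, gri:n).
Stress on syllable 4: ru:.ri.le.ˈgri:n.ma.rak.

4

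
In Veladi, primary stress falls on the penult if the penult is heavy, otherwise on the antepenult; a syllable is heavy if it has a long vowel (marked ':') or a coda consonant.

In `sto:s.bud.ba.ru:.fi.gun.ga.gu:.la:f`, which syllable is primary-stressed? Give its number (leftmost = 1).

Weights: 7 ga L, 8 gu: H, 9 la:f H.
The penult (syllable 8, gu:) is heavy, so it takes stress.
Primary stress: syllable 8 → sto:s.bud.ba.ru:.fi.gun.ga.ˈgu:.la:f.

8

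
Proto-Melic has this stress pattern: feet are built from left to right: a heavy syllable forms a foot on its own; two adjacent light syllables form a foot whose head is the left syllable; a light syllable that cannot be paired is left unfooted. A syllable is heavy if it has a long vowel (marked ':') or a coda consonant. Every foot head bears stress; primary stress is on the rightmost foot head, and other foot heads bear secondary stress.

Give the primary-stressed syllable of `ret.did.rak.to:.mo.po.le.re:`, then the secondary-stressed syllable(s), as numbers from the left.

primary 8, secondary 1, 2, 3, 4, 5

Weights: 1 ret H, 2 did H, 3 rak H, 4 to: H, 5 mo L, 6 po L, 7 le L, 8 re: H.
Parse left to right (heavy = foot alone; LL = one foot; stranded L unfooted): (ˈret) (ˈdid) (ˈrak) (ˈto:) (ˈmo.po) le (ˈre:).
Foot heads: 1, 2, 3, 4, 5, 8.
Primary stress on the rightmost head = syllable 8.
Secondary stress on 1, 2, 3, 4, 5: ˌret.ˌdid.ˌrak.ˌto:.ˌmo.po.le.ˈre:.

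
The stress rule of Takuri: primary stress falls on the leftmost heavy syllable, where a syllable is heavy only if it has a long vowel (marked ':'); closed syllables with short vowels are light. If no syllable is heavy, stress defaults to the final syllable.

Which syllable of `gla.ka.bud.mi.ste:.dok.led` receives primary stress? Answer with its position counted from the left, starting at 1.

5

Weights: 1 gla L, 2 ka L, 3 bud L, 4 mi L, 5 ste: H, 6 dok L, 7 led L.
Heavy syllables in the domain: 5. The leftmost is syllable 5 (ste:).
Primary stress: syllable 5 → gla.ka.bud.mi.ˈste:.dok.led.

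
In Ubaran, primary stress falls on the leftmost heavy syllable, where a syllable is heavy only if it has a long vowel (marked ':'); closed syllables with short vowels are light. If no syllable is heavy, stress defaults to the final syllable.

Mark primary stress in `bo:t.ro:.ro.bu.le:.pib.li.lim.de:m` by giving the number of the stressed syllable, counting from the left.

Weights: 1 bo:t H, 2 ro: H, 3 ro L, 4 bu L, 5 le: H, 6 pib L, 7 li L, 8 lim L, 9 de:m H.
Heavy syllables in the domain: 1, 2, 5, 9. The leftmost is syllable 1 (bo:t).
Primary stress: syllable 1 → ˈbo:t.ro:.ro.bu.le:.pib.li.lim.de:m.

1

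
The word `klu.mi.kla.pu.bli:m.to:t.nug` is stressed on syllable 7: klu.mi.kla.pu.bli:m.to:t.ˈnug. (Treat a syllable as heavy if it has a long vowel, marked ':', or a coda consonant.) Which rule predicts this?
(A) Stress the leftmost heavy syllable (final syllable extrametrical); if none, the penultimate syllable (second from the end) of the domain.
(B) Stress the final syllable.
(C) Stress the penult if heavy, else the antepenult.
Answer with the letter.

Rule A → syllable 5 (observed: 7).
Rule B → syllable 7 ✓.
Rule C → syllable 6 (observed: 7).

B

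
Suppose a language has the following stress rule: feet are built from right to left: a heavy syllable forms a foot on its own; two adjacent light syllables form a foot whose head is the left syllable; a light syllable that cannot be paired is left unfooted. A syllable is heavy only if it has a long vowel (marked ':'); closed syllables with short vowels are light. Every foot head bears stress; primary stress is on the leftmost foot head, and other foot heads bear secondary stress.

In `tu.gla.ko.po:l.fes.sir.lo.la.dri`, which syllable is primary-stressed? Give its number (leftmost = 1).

Weights: 1 tu L, 2 gla L, 3 ko L, 4 po:l H, 5 fes L, 6 sir L, 7 lo L, 8 la L, 9 dri L.
Parse right to left (heavy = foot alone; LL = one foot; stranded L unfooted): tu (ˈgla.ko) (ˈpo:l) fes (ˈsir.lo) (ˈla.dri).
Foot heads: 2, 4, 6, 8.
Primary stress on the leftmost head = syllable 2.
Primary stress: syllable 2 → tu.ˈgla.ko.po:l.fes.sir.lo.la.dri.

2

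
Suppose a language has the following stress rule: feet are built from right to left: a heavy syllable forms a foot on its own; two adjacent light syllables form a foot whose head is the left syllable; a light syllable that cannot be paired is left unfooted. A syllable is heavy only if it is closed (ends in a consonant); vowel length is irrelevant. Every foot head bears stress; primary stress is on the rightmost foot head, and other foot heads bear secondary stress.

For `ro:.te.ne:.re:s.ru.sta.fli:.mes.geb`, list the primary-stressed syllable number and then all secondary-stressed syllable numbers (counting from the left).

Weights: 1 ro: L, 2 te L, 3 ne: L, 4 re:s H, 5 ru L, 6 sta L, 7 fli: L, 8 mes H, 9 geb H.
Parse right to left (heavy = foot alone; LL = one foot; stranded L unfooted): ro: (ˈte.ne:) (ˈre:s) ru (ˈsta.fli:) (ˈmes) (ˈgeb).
Foot heads: 2, 4, 6, 8, 9.
Primary stress on the rightmost head = syllable 9.
Secondary stress on 2, 4, 6, 8: ro:.ˌte.ne:.ˌre:s.ru.ˌsta.fli:.ˌmes.ˈgeb.

primary 9, secondary 2, 4, 6, 8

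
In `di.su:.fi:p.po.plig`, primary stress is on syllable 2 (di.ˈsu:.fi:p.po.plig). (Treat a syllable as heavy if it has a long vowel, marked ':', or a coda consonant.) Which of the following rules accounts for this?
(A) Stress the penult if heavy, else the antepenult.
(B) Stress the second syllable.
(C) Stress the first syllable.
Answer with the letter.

Rule A → syllable 3 (observed: 2).
Rule B → syllable 2 ✓.
Rule C → syllable 1 (observed: 2).

B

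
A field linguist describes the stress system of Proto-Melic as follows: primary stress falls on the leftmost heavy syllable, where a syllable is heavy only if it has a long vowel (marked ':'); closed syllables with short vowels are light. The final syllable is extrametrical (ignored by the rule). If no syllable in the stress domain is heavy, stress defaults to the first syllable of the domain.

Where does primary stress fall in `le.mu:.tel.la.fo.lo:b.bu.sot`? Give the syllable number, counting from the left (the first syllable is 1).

2

The final syllable (8, sot) is extrametrical; the stress domain is syllables 1–7.
Weights: 1 le L, 2 mu: H, 3 tel L, 4 la L, 5 fo L, 6 lo:b H, 7 bu L.
Heavy syllables in the domain: 2, 6. The leftmost is syllable 2 (mu:).
Primary stress: syllable 2 → le.ˈmu:.tel.la.fo.lo:b.bu.sot.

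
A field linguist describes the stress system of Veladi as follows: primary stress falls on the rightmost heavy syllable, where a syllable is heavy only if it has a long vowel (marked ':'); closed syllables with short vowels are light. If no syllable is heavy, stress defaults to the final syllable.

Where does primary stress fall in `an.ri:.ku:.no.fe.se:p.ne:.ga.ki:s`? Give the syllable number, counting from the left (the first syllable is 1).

Weights: 1 an L, 2 ri: H, 3 ku: H, 4 no L, 5 fe L, 6 se:p H, 7 ne: H, 8 ga L, 9 ki:s H.
Heavy syllables in the domain: 2, 3, 6, 7, 9. The rightmost is syllable 9 (ki:s).
Primary stress: syllable 9 → an.ri:.ku:.no.fe.se:p.ne:.ga.ˈki:s.

9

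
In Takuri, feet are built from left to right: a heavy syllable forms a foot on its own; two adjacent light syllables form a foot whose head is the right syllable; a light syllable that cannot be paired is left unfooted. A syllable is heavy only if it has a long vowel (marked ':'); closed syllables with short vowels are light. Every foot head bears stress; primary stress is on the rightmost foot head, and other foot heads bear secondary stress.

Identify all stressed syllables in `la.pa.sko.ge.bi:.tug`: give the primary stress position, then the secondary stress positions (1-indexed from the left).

primary 5, secondary 2, 4

Weights: 1 la L, 2 pa L, 3 sko L, 4 ge L, 5 bi: H, 6 tug L.
Parse left to right (heavy = foot alone; LL = one foot; stranded L unfooted): (la.ˈpa) (sko.ˈge) (ˈbi:) tug.
Foot heads: 2, 4, 5.
Primary stress on the rightmost head = syllable 5.
Secondary stress on 2, 4: la.ˌpa.sko.ˌge.ˈbi:.tug.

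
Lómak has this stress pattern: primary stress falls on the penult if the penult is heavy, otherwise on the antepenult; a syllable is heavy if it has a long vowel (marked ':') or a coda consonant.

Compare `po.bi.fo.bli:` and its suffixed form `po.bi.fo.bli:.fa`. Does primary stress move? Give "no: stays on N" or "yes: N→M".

yes: 2→4

Base `po.bi.fo.bli:` (4 syllables):
  Weights: 2 bi L, 3 fo L, 4 bli: H.
  The penult (syllable 3, fo) is light, so stress falls on the antepenult (syllable 2, bi).
  → primary stress on syllable 2.
Suffixed `po.bi.fo.bli:.fa` (5 syllables):
  Weights: 3 fo L, 4 bli: H, 5 fa L.
  The penult (syllable 4, bli:) is heavy, so it takes stress.
  → primary stress on syllable 4.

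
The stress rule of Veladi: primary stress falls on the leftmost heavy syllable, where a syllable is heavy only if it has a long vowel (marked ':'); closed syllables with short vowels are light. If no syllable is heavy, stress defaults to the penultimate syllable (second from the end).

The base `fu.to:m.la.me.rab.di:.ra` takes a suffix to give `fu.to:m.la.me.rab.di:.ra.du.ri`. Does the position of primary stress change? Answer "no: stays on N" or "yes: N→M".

Base `fu.to:m.la.me.rab.di:.ra` (7 syllables):
  Weights: 1 fu L, 2 to:m H, 3 la L, 4 me L, 5 rab L, 6 di: H, 7 ra L.
  Heavy syllables in the domain: 2, 6. The leftmost is syllable 2 (to:m).
  → primary stress on syllable 2.
Suffixed `fu.to:m.la.me.rab.di:.ra.du.ri` (9 syllables):
  Weights: 1 fu L, 2 to:m H, 3 la L, 4 me L, 5 rab L, 6 di: H, 7 ra L, 8 du L, 9 ri L.
  Heavy syllables in the domain: 2, 6. The leftmost is syllable 2 (to:m).
  → primary stress on syllable 2.

no: stays on 2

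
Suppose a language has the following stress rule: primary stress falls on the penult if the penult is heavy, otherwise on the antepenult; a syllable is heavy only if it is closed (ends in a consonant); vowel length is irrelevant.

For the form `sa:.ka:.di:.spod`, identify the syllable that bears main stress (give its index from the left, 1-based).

Weights: 2 ka: L, 3 di: L, 4 spod H.
The penult (syllable 3, di:) is light, so stress falls on the antepenult (syllable 2, ka:).
Primary stress: syllable 2 → sa:.ˈka:.di:.spod.

2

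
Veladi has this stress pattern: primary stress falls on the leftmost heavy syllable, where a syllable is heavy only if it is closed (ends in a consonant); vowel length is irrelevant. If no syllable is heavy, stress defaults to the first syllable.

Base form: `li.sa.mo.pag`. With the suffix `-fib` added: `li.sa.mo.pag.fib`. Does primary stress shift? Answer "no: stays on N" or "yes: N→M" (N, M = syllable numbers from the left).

Base `li.sa.mo.pag` (4 syllables):
  Weights: 1 li L, 2 sa L, 3 mo L, 4 pag H.
  Heavy syllables in the domain: 4. The leftmost is syllable 4 (pag).
  → primary stress on syllable 4.
Suffixed `li.sa.mo.pag.fib` (5 syllables):
  Weights: 1 li L, 2 sa L, 3 mo L, 4 pag H, 5 fib H.
  Heavy syllables in the domain: 4, 5. The leftmost is syllable 4 (pag).
  → primary stress on syllable 4.

no: stays on 4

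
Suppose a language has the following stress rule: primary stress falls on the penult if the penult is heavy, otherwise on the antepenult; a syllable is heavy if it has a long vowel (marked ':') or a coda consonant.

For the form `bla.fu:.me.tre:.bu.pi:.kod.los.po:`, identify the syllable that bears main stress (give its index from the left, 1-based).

8

Weights: 7 kod H, 8 los H, 9 po: H.
The penult (syllable 8, los) is heavy, so it takes stress.
Primary stress: syllable 8 → bla.fu:.me.tre:.bu.pi:.kod.ˈlos.po:.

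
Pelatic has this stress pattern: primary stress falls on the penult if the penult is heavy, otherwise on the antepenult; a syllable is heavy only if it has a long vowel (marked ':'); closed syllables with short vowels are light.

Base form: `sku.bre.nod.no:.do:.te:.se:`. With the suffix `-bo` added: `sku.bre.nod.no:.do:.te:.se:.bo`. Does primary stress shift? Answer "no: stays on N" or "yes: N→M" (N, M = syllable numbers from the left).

yes: 6→7

Base `sku.bre.nod.no:.do:.te:.se:` (7 syllables):
  Weights: 5 do: H, 6 te: H, 7 se: H.
  The penult (syllable 6, te:) is heavy, so it takes stress.
  → primary stress on syllable 6.
Suffixed `sku.bre.nod.no:.do:.te:.se:.bo` (8 syllables):
  Weights: 6 te: H, 7 se: H, 8 bo L.
  The penult (syllable 7, se:) is heavy, so it takes stress.
  → primary stress on syllable 7.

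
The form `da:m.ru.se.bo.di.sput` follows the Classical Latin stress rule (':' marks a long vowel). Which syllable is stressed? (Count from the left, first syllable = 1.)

4

Classical Latin: stress the penult if heavy (long vowel or closed), else the antepenult.
Weights: 4 bo L, 5 di L, 6 sput H.
The penult (syllable 5, di) is light, so stress falls on the antepenult (syllable 4, bo).
Stress on syllable 4: da:m.ru.se.ˈbo.di.sput.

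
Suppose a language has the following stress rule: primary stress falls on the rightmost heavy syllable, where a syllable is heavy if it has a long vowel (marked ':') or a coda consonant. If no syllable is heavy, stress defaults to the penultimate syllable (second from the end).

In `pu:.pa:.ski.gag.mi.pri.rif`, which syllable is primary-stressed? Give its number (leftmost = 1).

7

Weights: 1 pu: H, 2 pa: H, 3 ski L, 4 gag H, 5 mi L, 6 pri L, 7 rif H.
Heavy syllables in the domain: 1, 2, 4, 7. The rightmost is syllable 7 (rif).
Primary stress: syllable 7 → pu:.pa:.ski.gag.mi.pri.ˈrif.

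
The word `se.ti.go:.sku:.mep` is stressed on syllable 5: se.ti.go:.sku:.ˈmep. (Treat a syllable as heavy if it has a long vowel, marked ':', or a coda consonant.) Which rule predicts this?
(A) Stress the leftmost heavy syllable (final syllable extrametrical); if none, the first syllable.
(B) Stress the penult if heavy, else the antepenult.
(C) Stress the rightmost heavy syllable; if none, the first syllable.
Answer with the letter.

Rule A → syllable 3 (observed: 5).
Rule B → syllable 4 (observed: 5).
Rule C → syllable 5 ✓.

C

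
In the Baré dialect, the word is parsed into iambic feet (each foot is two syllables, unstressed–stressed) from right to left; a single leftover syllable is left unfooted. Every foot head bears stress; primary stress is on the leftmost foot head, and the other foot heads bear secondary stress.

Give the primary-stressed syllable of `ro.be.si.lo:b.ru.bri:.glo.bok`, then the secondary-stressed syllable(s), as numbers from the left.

primary 2, secondary 4, 6, 8

Parse right to left into iambic (σˈσ) feet: (ro.ˈbe) (si.ˈlo:b) (ru.ˈbri:) (glo.ˈbok).
Foot heads (stressed positions): 2, 4, 6, 8.
End Rule Leftmost: primary stress on the leftmost head = syllable 2.
Secondary stress on 4, 6, 8: ro.ˈbe.si.ˌlo:b.ru.ˌbri:.glo.ˌbok.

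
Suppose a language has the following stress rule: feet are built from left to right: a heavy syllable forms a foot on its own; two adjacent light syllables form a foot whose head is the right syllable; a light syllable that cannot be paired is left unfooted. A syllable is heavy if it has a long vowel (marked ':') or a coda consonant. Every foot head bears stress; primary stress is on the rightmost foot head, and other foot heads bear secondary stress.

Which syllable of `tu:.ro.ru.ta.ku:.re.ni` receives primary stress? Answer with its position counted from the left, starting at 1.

Weights: 1 tu: H, 2 ro L, 3 ru L, 4 ta L, 5 ku: H, 6 re L, 7 ni L.
Parse left to right (heavy = foot alone; LL = one foot; stranded L unfooted): (ˈtu:) (ro.ˈru) ta (ˈku:) (re.ˈni).
Foot heads: 1, 3, 5, 7.
Primary stress on the rightmost head = syllable 7.
Primary stress: syllable 7 → tu:.ro.ru.ta.ku:.re.ˈni.

7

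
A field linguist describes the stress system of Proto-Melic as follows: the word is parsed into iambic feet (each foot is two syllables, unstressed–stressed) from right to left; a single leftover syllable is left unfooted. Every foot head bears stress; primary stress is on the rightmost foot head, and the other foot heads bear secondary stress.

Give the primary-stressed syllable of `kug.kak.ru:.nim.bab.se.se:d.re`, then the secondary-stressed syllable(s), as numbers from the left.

primary 8, secondary 2, 4, 6

Parse right to left into iambic (σˈσ) feet: (kug.ˈkak) (ru:.ˈnim) (bab.ˈse) (se:d.ˈre).
Foot heads (stressed positions): 2, 4, 6, 8.
End Rule Rightmost: primary stress on the rightmost head = syllable 8.
Secondary stress on 2, 4, 6: kug.ˌkak.ru:.ˌnim.bab.ˌse.se:d.ˈre.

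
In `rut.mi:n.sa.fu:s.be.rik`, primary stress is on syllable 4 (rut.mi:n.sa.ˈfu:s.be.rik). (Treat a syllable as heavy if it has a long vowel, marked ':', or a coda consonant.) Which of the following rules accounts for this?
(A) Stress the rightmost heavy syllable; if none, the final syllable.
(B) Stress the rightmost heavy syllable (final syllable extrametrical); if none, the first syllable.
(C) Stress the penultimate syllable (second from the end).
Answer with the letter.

B

Rule A → syllable 6 (observed: 4).
Rule B → syllable 4 ✓.
Rule C → syllable 5 (observed: 4).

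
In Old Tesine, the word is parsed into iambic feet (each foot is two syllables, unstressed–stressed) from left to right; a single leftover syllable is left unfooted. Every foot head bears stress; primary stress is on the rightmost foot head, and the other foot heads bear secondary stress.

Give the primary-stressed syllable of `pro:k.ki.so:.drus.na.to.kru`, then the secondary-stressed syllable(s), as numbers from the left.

primary 6, secondary 2, 4

Parse left to right into iambic (σˈσ) feet: (pro:k.ˈki) (so:.ˈdrus) (na.ˈto) kru. Syllable 7 is left unfooted.
Foot heads (stressed positions): 2, 4, 6.
End Rule Rightmost: primary stress on the rightmost head = syllable 6.
Secondary stress on 2, 4: pro:k.ˌki.so:.ˌdrus.na.ˈto.kru.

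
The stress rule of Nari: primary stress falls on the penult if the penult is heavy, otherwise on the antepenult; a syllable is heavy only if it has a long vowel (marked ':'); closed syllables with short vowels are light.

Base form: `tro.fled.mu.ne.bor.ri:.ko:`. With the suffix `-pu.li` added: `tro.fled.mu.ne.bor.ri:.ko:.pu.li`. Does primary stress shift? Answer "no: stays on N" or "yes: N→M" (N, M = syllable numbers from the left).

yes: 6→7

Base `tro.fled.mu.ne.bor.ri:.ko:` (7 syllables):
  Weights: 5 bor L, 6 ri: H, 7 ko: H.
  The penult (syllable 6, ri:) is heavy, so it takes stress.
  → primary stress on syllable 6.
Suffixed `tro.fled.mu.ne.bor.ri:.ko:.pu.li` (9 syllables):
  Weights: 7 ko: H, 8 pu L, 9 li L.
  The penult (syllable 8, pu) is light, so stress falls on the antepenult (syllable 7, ko:).
  → primary stress on syllable 7.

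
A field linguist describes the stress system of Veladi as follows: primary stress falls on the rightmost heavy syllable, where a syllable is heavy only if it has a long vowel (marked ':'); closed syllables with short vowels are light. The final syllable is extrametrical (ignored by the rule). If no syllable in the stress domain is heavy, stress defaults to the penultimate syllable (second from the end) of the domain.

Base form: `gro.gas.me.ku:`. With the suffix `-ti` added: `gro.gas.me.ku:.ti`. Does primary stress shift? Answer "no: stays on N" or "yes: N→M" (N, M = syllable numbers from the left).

Base `gro.gas.me.ku:` (4 syllables):
  The final syllable (4, ku:) is extrametrical; the stress domain is syllables 1–3.
  Weights: 1 gro L, 2 gas L, 3 me L.
  No heavy syllable in the domain; default to the penultimate syllable (second from the end) of the domain = syllable 2.
  → primary stress on syllable 2.
Suffixed `gro.gas.me.ku:.ti` (5 syllables):
  The final syllable (5, ti) is extrametrical; the stress domain is syllables 1–4.
  Weights: 1 gro L, 2 gas L, 3 me L, 4 ku: H.
  Heavy syllables in the domain: 4. The rightmost is syllable 4 (ku:).
  → primary stress on syllable 4.

yes: 2→4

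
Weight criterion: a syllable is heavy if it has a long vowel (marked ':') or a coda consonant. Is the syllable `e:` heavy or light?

`e:`: long vowel, open (no coda). Long vowel → heavy.

heavy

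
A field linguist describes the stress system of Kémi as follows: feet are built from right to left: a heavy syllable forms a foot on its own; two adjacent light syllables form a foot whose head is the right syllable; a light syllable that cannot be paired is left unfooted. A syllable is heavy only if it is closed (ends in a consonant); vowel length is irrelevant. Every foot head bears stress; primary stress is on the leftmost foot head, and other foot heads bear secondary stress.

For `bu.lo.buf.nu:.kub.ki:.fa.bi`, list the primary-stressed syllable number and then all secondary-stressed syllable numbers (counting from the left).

primary 2, secondary 3, 5, 8

Weights: 1 bu L, 2 lo L, 3 buf H, 4 nu: L, 5 kub H, 6 ki: L, 7 fa L, 8 bi L.
Parse right to left (heavy = foot alone; LL = one foot; stranded L unfooted): (bu.ˈlo) (ˈbuf) nu: (ˈkub) ki: (fa.ˈbi).
Foot heads: 2, 3, 5, 8.
Primary stress on the leftmost head = syllable 2.
Secondary stress on 3, 5, 8: bu.ˈlo.ˌbuf.nu:.ˌkub.ki:.fa.ˌbi.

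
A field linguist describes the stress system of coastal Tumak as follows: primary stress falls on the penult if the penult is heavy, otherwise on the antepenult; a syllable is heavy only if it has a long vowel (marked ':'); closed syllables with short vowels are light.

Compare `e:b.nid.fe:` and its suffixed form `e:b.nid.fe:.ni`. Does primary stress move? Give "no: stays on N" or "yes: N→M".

Base `e:b.nid.fe:` (3 syllables):
  Weights: 1 e:b H, 2 nid L, 3 fe: H.
  The penult (syllable 2, nid) is light, so stress falls on the antepenult (syllable 1, e:b).
  → primary stress on syllable 1.
Suffixed `e:b.nid.fe:.ni` (4 syllables):
  Weights: 2 nid L, 3 fe: H, 4 ni L.
  The penult (syllable 3, fe:) is heavy, so it takes stress.
  → primary stress on syllable 3.

yes: 1→3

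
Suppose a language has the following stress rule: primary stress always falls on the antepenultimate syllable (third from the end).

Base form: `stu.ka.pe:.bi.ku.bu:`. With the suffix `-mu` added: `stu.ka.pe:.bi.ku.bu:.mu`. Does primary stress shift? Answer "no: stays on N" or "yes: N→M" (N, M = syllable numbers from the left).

yes: 4→5

Base `stu.ka.pe:.bi.ku.bu:` (6 syllables):
  The word has 6 syllables; the antepenultimate syllable (third from the end) is syllable 4 (bi).
  → primary stress on syllable 4.
Suffixed `stu.ka.pe:.bi.ku.bu:.mu` (7 syllables):
  The word has 7 syllables; the antepenultimate syllable (third from the end) is syllable 5 (ku).
  → primary stress on syllable 5.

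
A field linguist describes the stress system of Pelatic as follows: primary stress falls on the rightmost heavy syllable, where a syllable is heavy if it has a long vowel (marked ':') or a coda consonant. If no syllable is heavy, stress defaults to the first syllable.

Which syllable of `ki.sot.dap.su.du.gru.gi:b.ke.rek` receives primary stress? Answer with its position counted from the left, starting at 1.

Weights: 1 ki L, 2 sot H, 3 dap H, 4 su L, 5 du L, 6 gru L, 7 gi:b H, 8 ke L, 9 rek H.
Heavy syllables in the domain: 2, 3, 7, 9. The rightmost is syllable 9 (rek).
Primary stress: syllable 9 → ki.sot.dap.su.du.gru.gi:b.ke.ˈrek.

9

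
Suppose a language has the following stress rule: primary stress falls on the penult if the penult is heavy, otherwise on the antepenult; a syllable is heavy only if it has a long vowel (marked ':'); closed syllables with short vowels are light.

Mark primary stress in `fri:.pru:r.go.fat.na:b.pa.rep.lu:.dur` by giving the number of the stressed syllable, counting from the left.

8

Weights: 7 rep L, 8 lu: H, 9 dur L.
The penult (syllable 8, lu:) is heavy, so it takes stress.
Primary stress: syllable 8 → fri:.pru:r.go.fat.na:b.pa.rep.ˈlu:.dur.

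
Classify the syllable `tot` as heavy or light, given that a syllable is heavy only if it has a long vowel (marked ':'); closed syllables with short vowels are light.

`tot`: short vowel, closed (coda /t/). Short vowel → light.

light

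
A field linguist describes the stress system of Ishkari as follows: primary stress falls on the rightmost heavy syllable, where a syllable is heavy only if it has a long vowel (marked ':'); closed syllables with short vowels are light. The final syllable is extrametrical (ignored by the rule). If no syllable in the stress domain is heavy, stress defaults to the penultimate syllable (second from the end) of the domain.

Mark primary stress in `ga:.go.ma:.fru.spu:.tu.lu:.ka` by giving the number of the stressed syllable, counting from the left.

The final syllable (8, ka) is extrametrical; the stress domain is syllables 1–7.
Weights: 1 ga: H, 2 go L, 3 ma: H, 4 fru L, 5 spu: H, 6 tu L, 7 lu: H.
Heavy syllables in the domain: 1, 3, 5, 7. The rightmost is syllable 7 (lu:).
Primary stress: syllable 7 → ga:.go.ma:.fru.spu:.tu.ˈlu:.ka.

7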